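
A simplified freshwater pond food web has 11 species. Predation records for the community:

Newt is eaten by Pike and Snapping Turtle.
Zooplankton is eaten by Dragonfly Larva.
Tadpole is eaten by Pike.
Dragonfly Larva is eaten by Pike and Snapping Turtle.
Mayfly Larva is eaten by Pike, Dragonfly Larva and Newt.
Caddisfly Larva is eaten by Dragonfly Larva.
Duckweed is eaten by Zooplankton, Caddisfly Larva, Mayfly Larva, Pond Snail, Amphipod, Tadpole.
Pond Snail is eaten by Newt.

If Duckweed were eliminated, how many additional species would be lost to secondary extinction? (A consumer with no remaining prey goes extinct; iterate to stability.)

Remove Duckweed.
Round 1: Zooplankton (all prey gone), Tadpole (all prey gone), Caddisfly Larva (all prey gone), Amphipod (all prey gone), Mayfly Larva (all prey gone), Pond Snail (all prey gone) → extinct.
Round 2: Newt (all prey gone), Dragonfly Larva (all prey gone) → extinct.
Round 3: Snapping Turtle (all prey gone), Pike (all prey gone) → extinct.
No further losses. Total secondary extinctions: 10.

10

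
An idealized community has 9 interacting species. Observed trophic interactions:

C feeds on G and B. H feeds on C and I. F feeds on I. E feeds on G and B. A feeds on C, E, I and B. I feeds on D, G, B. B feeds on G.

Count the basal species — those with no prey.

2

Basal species (no prey listed): D, G.
Count: 2.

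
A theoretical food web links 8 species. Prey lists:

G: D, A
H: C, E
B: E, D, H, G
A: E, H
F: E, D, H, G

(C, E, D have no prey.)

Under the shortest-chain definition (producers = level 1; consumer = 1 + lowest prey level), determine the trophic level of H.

C is a producer → level 1.
H eats C → level 2.

Trophic level 2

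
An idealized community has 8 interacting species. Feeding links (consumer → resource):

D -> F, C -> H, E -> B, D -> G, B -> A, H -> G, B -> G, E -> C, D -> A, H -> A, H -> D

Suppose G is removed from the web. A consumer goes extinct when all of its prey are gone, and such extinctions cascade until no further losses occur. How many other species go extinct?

0

Remove G.
Every predator of it retains at least one other prey: B still has A; D still has F, A; H still has A, D.
No consumer loses all prey, so no secondary extinctions occur.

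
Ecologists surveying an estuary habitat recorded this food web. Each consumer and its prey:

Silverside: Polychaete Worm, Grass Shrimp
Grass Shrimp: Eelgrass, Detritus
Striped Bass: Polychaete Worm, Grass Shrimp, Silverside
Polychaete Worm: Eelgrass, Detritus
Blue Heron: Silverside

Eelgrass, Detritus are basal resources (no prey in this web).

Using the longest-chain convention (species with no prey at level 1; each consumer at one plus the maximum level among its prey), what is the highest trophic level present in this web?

Basal resources (level 1): Eelgrass, Detritus.
Eelgrass → Polychaete Worm → Silverside → Blue Heron gives Blue Heron level 4.
No species has a prey at level 4, so no species reaches level 5.

4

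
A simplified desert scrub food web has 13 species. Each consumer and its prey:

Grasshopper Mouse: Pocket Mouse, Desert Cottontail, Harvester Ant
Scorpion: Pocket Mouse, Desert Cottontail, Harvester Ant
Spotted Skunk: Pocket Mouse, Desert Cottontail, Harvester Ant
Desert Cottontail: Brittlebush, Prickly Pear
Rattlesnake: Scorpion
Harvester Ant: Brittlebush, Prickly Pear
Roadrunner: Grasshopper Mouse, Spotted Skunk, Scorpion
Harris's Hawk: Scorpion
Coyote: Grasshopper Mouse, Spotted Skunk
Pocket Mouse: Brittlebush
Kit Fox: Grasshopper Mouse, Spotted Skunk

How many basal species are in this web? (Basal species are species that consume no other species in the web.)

2

Basal species (no prey listed): Brittlebush, Prickly Pear.
Count: 2.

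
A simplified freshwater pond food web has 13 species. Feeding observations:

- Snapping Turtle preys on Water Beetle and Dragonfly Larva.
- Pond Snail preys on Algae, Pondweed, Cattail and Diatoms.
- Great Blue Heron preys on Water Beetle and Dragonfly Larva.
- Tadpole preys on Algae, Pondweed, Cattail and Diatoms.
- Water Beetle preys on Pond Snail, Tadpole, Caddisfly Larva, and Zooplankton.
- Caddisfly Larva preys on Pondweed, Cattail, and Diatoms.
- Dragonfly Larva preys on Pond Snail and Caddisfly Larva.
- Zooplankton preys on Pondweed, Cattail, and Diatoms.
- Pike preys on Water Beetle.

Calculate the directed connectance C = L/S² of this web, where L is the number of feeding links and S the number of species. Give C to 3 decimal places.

C = 0.148

The web has S = 13 species and L = 25 feeding links.
C = L / S² = 25 / 169 = 0.1479 ≈ 0.148.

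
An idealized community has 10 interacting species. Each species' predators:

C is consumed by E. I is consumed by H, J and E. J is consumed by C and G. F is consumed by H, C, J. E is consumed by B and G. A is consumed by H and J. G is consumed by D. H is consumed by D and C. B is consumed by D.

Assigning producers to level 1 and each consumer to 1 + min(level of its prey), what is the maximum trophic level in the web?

3

Producers (level 1): A, F, I.
Following each consumer down to its lowest-level prey: I → E → B (levels 1 through 3).
All prey of B (E 2) are at level 2 or above, so B is at level 1 + 2 = 3.
Every consumer has at least one prey at level 2 or below, so none exceeds level 3.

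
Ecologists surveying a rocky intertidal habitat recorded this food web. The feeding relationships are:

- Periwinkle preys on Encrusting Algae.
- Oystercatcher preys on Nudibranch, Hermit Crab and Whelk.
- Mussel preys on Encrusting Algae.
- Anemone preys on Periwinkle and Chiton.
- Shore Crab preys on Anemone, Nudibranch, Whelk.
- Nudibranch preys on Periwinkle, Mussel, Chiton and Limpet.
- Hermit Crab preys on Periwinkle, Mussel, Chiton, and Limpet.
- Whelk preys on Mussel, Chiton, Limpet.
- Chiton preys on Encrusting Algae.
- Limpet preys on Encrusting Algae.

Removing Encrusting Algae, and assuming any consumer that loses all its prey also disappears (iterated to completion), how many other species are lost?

10

Remove Encrusting Algae.
Round 1: Mussel (all prey gone), Limpet (all prey gone), Chiton (all prey gone), Periwinkle (all prey gone) → extinct.
Round 2: Whelk (all prey gone), Nudibranch (all prey gone), Hermit Crab (all prey gone), Anemone (all prey gone) → extinct.
Round 3: Oystercatcher (all prey gone), Shore Crab (all prey gone) → extinct.
No further losses. Total secondary extinctions: 10.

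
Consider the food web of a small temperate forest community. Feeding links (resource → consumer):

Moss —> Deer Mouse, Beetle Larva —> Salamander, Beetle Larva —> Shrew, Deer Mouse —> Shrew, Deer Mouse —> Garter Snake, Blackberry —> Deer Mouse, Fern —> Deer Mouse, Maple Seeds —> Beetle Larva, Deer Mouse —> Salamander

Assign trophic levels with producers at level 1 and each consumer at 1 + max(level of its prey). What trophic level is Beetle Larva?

Maple Seeds is a producer → level 1.
Beetle Larva eats Maple Seeds → level 2.

Trophic level 2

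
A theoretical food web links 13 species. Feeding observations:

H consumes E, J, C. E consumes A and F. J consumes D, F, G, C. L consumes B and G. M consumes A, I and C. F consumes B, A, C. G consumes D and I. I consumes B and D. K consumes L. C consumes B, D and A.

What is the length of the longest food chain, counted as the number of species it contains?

One longest chain: B → I → G → L → K.
It has 5 species and 4 links.

5 species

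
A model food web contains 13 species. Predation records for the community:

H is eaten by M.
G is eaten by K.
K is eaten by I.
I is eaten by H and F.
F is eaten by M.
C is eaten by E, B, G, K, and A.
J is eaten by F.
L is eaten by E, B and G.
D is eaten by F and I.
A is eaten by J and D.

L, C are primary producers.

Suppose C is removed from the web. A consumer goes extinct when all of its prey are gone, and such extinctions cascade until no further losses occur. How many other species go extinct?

Remove C.
Round 1: A (all prey gone) → extinct.
Round 2: J (all prey gone), D (all prey gone) → extinct.
No further losses. Total secondary extinctions: 3.

3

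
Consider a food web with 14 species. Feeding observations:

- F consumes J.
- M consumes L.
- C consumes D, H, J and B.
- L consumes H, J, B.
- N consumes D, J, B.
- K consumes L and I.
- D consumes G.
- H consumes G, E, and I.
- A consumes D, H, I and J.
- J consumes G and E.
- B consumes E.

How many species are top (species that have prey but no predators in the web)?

6

Top species (has prey, but nothing eats it): N, A, C, F, M, K.
Count: 6.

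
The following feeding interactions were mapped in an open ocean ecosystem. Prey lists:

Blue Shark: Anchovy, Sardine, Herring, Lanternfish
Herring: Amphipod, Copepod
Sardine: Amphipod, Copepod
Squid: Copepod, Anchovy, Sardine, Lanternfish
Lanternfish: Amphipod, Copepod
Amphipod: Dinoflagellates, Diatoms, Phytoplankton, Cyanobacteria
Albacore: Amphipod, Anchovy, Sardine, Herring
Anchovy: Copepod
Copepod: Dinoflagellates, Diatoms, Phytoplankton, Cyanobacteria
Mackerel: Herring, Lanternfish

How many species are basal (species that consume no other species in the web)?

4

Basal species (no prey listed): Dinoflagellates, Diatoms, Phytoplankton, Cyanobacteria.
Count: 4.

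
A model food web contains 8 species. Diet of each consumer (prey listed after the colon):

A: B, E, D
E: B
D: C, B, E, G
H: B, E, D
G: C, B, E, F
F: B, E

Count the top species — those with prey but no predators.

Top species (has prey, but nothing eats it): H, A.
Count: 2.

2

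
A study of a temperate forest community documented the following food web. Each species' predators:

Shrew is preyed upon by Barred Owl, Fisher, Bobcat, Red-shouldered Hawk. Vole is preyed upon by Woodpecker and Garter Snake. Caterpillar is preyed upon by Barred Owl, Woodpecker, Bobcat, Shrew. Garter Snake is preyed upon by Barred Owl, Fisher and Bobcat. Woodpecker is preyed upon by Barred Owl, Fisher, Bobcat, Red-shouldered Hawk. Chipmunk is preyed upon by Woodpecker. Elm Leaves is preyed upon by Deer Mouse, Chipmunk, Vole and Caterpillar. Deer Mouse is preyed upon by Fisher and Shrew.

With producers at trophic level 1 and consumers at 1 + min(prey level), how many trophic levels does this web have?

4

Producers (level 1): Elm Leaves.
Following each consumer down to its lowest-level prey: Elm Leaves → Chipmunk → Woodpecker → Red-shouldered Hawk (levels 1 through 4).
All prey of Red-shouldered Hawk (Woodpecker 3, Shrew 3) are at level 3 or above, so Red-shouldered Hawk is at level 1 + 3 = 4.
Every consumer has at least one prey at level 3 or below, so none exceeds level 4.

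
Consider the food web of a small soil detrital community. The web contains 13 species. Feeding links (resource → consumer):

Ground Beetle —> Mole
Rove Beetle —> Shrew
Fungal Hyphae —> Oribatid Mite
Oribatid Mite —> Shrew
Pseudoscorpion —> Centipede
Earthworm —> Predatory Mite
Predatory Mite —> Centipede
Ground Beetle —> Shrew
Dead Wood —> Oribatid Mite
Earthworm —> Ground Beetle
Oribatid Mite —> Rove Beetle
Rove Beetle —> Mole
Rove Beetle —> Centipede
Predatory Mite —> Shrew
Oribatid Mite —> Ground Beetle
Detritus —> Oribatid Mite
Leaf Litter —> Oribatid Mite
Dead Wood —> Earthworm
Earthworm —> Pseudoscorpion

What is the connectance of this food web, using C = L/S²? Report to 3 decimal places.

C = 0.112

The web has S = 13 species and L = 19 feeding links.
C = L / S² = 19 / 169 = 0.1124 ≈ 0.112.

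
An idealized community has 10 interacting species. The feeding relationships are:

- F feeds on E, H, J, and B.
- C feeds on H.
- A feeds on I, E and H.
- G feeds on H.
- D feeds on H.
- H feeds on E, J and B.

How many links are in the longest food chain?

2 links

One longest chain: E → H → D.
It has 3 species and 2 links.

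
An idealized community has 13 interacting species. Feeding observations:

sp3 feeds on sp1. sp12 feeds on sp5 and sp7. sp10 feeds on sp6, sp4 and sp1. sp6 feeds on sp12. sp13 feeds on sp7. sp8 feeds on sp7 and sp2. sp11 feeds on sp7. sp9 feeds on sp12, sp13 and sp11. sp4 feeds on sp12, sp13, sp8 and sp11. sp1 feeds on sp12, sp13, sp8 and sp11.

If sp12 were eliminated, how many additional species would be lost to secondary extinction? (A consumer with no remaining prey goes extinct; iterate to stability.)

Remove sp12.
Round 1: sp6 (all prey gone) → extinct.
No further losses. Total secondary extinctions: 1.

1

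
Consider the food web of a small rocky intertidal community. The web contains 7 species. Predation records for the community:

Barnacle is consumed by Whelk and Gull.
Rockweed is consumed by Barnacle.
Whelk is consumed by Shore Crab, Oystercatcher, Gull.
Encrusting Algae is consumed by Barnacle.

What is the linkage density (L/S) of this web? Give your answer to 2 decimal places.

There are L = 7 links among S = 7 species.
L/S = 7/7 = 1.0000 ≈ 1.00.

L/S = 1.00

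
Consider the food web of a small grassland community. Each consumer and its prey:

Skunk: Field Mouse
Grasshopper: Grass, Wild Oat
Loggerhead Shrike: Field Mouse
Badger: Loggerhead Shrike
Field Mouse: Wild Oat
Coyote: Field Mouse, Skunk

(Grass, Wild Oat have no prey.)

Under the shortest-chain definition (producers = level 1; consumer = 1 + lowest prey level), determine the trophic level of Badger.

Wild Oat is a producer → level 1.
Field Mouse eats Wild Oat → level 2.
Loggerhead Shrike eats Field Mouse → level 3.
Badger eats Loggerhead Shrike → level 4.
No prey of Badger is below level 3, so 4 is the minimum.

Trophic level 4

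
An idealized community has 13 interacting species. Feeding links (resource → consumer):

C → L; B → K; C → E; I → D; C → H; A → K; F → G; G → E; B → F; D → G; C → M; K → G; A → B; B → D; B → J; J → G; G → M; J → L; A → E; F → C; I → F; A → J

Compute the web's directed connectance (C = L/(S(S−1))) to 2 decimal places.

The web has S = 13 species and L = 22 feeding links.
C = L / (S(S−1)) = 22 / 156 = 0.1410 ≈ 0.14.

C = 0.14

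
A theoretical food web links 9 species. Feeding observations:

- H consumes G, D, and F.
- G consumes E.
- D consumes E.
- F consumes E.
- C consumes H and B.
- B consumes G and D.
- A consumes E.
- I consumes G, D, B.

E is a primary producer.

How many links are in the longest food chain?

3 links

One longest chain: E → G → B → I.
It has 4 species and 3 links.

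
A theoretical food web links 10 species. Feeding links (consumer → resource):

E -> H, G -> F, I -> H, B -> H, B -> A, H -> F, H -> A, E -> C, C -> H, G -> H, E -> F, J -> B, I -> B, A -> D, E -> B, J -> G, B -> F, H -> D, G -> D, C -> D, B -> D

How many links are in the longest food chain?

One longest chain: D → A → H → B → J.
It has 5 species and 4 links.

4 links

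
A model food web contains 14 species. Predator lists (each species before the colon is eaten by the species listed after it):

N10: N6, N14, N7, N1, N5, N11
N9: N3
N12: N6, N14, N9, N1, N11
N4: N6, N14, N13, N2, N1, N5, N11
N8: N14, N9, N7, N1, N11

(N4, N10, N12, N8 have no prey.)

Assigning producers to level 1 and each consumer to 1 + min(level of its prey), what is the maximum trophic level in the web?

3

Producers (level 1): N4, N10, N12, N8.
Following each consumer down to its lowest-level prey: N12 → N9 → N3 (levels 1 through 3).
All prey of N3 (N9 2) are at level 2 or above, so N3 is at level 1 + 2 = 3.
Every consumer has at least one prey at level 2 or below, so none exceeds level 3.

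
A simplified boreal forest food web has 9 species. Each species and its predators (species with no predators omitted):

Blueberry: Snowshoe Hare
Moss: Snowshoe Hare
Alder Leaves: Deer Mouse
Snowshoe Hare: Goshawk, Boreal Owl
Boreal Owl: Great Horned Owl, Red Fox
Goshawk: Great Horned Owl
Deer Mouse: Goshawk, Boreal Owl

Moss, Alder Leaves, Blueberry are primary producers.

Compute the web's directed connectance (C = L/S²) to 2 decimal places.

C = 0.12

The web has S = 9 species and L = 10 feeding links.
C = L / S² = 10 / 81 = 0.1235 ≈ 0.12.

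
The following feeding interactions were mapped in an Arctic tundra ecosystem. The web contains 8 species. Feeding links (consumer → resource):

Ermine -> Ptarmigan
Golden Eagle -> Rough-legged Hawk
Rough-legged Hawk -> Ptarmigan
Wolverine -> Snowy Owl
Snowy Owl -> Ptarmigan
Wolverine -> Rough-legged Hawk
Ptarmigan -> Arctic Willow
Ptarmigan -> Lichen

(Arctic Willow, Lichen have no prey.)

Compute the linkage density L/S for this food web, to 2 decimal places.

There are L = 8 links among S = 8 species.
L/S = 8/8 = 1.0000 ≈ 1.00.

L/S = 1.00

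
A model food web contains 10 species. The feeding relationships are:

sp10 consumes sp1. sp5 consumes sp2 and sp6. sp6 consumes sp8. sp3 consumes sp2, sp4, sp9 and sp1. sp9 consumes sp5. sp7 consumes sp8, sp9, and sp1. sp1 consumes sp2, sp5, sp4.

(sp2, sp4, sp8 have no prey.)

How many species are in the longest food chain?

5 species

One longest chain: sp8 → sp6 → sp5 → sp9 → sp7.
It has 5 species and 4 links.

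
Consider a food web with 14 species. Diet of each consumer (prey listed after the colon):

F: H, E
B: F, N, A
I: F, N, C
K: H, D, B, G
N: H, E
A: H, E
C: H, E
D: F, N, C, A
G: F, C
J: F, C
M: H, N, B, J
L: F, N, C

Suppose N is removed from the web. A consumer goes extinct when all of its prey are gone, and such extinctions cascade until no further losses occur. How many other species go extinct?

0

Remove N.
Every predator of it retains at least one other prey: I still has F, C; D still has F, C, A; B still has F, A; L still has F, C; M still has H, B, J.
No consumer loses all prey, so no secondary extinctions occur.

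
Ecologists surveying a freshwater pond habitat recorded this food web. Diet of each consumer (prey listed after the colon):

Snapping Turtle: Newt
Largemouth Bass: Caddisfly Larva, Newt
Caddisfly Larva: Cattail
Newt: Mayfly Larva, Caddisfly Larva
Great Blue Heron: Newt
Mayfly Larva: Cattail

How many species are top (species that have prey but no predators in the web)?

3

Top species (has prey, but nothing eats it): Snapping Turtle, Largemouth Bass, Great Blue Heron.
Count: 3.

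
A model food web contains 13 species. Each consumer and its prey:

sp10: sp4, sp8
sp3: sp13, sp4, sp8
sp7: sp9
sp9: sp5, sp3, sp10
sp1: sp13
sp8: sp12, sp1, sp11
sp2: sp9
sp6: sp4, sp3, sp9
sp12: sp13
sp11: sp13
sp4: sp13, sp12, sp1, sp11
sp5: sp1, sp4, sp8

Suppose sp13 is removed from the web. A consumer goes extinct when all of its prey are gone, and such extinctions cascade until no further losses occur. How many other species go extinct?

12

Remove sp13.
Round 1: sp12 (all prey gone), sp1 (all prey gone), sp11 (all prey gone) → extinct.
Round 2: sp4 (all prey gone), sp8 (all prey gone) → extinct.
Round 3: sp5 (all prey gone), sp3 (all prey gone), sp10 (all prey gone) → extinct.
Round 4: sp9 (all prey gone) → extinct.
Round 5: sp7 (all prey gone), sp6 (all prey gone), sp2 (all prey gone) → extinct.
No further losses. Total secondary extinctions: 12.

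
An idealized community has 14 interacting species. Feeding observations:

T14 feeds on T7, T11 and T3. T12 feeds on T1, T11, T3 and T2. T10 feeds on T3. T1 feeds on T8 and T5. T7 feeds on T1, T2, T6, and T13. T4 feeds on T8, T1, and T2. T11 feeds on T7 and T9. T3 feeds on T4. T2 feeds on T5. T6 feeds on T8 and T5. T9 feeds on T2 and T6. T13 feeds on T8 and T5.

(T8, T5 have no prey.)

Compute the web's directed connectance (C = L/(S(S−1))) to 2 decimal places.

C = 0.15

The web has S = 14 species and L = 27 feeding links.
C = L / (S(S−1)) = 27 / 182 = 0.1484 ≈ 0.15.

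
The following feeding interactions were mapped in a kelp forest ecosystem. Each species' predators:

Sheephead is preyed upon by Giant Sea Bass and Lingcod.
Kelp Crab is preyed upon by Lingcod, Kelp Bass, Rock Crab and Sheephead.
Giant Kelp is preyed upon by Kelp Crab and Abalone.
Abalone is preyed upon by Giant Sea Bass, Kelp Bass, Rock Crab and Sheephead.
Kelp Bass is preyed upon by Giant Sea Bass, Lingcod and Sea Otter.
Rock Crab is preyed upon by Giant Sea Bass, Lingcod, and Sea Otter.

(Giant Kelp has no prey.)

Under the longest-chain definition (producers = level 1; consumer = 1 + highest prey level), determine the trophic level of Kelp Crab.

Trophic level 2

Giant Kelp is a producer → level 1.
Kelp Crab eats Giant Kelp → level 2.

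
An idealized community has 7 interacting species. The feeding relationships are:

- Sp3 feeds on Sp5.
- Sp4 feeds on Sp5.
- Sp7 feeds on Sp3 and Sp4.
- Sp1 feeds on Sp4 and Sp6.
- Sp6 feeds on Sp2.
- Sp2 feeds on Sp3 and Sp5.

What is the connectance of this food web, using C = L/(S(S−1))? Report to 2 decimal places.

The web has S = 7 species and L = 9 feeding links.
C = L / (S(S−1)) = 9 / 42 = 0.2143 ≈ 0.21.

C = 0.21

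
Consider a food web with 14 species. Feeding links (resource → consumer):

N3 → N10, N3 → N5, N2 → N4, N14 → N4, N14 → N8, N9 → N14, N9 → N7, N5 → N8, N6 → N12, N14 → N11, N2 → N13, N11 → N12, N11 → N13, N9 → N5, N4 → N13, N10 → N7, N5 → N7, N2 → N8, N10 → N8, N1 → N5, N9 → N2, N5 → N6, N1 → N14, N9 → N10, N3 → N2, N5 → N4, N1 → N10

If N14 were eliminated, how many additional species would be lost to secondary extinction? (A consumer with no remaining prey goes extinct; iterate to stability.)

1

Remove N14.
Round 1: N11 (all prey gone) → extinct.
No further losses. Total secondary extinctions: 1.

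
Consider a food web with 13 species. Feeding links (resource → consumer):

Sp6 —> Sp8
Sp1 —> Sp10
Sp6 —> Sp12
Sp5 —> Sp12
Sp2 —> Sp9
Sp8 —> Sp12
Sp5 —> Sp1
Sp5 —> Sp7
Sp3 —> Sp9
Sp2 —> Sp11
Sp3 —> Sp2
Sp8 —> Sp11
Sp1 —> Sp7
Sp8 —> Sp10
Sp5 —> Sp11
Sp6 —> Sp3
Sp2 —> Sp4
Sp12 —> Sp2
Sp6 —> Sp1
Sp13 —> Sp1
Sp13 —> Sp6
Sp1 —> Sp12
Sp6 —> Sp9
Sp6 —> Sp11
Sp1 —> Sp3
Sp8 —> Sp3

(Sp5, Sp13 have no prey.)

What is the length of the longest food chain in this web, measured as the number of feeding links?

One longest chain: Sp13 → Sp6 → Sp1 → Sp3 → Sp2 → Sp9.
It has 6 species and 5 links.

5 links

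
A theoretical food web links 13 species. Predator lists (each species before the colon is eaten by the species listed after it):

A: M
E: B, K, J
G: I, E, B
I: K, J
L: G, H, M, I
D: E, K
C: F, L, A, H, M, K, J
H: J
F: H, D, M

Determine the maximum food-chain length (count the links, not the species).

One longest chain: C → L → G → E → B.
It has 5 species and 4 links.

4 links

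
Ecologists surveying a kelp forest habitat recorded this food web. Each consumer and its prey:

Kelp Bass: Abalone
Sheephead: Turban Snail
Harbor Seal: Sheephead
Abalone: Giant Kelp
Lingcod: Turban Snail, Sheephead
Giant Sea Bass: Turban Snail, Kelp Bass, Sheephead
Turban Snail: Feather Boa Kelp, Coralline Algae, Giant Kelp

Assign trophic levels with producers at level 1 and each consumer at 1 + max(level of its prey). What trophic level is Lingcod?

Feather Boa Kelp is a producer → level 1.
Turban Snail eats Feather Boa Kelp (level 1); other prey at levels: Coralline Algae 1, Giant Kelp 1 → level 2.
Sheephead eats Turban Snail → level 3.
Lingcod eats Sheephead (level 3); other prey at levels: Turban Snail 2 → level 4.

Trophic level 4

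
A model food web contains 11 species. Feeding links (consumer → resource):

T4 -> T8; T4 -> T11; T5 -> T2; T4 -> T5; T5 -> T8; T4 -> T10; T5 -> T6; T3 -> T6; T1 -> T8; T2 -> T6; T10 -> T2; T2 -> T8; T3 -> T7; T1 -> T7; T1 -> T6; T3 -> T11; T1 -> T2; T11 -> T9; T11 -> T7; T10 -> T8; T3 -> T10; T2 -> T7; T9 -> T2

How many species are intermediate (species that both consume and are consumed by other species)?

Intermediate species (has both prey and predators): T2, T5, T10, T9, T11.
Count: 5.

5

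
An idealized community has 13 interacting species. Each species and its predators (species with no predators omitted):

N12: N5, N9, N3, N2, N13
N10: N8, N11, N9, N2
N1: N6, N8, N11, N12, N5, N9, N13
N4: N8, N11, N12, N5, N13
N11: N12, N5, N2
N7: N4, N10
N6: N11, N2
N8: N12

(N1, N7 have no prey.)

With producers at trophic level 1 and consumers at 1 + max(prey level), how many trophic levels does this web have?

5

Producers (level 1): N1, N7.
N7 → N4 → N8 → N12 → N9 gives N9 level 5.
No species has a prey at level 5, so no species reaches level 6.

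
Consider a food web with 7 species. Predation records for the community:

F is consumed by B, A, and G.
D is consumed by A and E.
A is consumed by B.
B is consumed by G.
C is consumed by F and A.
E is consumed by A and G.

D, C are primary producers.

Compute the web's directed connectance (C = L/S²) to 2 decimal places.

The web has S = 7 species and L = 11 feeding links.
C = L / S² = 11 / 49 = 0.2245 ≈ 0.22.

C = 0.22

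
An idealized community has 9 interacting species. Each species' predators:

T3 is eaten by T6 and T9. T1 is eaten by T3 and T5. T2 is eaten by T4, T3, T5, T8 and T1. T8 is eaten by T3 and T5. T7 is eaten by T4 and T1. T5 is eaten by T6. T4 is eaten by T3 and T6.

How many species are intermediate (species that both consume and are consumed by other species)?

5

Intermediate species (has both prey and predators): T1, T8, T4, T5, T3.
Count: 5.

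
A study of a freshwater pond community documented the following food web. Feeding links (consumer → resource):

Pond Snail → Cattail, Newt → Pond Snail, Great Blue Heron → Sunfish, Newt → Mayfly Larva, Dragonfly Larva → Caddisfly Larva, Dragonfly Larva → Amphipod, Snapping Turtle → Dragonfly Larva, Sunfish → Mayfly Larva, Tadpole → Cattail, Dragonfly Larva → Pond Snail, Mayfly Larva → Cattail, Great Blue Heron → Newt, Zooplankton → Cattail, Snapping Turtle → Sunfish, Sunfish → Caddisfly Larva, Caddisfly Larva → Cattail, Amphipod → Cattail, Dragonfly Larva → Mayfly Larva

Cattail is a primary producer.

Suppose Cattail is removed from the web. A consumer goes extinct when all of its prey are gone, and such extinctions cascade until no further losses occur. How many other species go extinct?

Remove Cattail.
Round 1: Pond Snail (all prey gone), Caddisfly Larva (all prey gone), Tadpole (all prey gone), Amphipod (all prey gone), Zooplankton (all prey gone), Mayfly Larva (all prey gone) → extinct.
Round 2: Dragonfly Larva (all prey gone), Newt (all prey gone), Sunfish (all prey gone) → extinct.
Round 3: Great Blue Heron (all prey gone), Snapping Turtle (all prey gone) → extinct.
No further losses. Total secondary extinctions: 11.

11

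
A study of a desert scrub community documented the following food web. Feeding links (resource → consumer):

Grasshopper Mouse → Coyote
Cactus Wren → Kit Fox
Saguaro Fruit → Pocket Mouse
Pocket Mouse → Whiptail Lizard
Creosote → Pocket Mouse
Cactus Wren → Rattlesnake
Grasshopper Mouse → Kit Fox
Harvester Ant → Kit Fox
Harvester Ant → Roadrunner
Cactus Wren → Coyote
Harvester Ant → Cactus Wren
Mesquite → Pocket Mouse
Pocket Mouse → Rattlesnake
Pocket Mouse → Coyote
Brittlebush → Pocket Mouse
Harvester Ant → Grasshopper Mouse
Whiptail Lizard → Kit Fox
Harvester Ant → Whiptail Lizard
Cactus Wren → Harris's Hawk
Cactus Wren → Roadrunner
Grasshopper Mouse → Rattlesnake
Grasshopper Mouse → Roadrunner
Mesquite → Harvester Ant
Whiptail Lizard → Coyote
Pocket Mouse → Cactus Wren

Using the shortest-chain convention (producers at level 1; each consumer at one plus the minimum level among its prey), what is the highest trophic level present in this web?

4

Producers (level 1): Saguaro Fruit, Creosote, Mesquite, Brittlebush.
Following each consumer down to its lowest-level prey: Saguaro Fruit → Pocket Mouse → Cactus Wren → Harris's Hawk (levels 1 through 4).
All prey of Harris's Hawk (Cactus Wren 3) are at level 3 or above, so Harris's Hawk is at level 1 + 3 = 4.
Every consumer has at least one prey at level 3 or below, so none exceeds level 4.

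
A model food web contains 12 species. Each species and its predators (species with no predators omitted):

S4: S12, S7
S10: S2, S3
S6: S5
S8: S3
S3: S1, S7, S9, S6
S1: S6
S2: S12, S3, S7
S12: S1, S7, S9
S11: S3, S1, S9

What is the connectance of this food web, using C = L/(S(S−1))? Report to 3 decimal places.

The web has S = 12 species and L = 20 feeding links.
C = L / (S(S−1)) = 20 / 132 = 0.1515 ≈ 0.152.

C = 0.152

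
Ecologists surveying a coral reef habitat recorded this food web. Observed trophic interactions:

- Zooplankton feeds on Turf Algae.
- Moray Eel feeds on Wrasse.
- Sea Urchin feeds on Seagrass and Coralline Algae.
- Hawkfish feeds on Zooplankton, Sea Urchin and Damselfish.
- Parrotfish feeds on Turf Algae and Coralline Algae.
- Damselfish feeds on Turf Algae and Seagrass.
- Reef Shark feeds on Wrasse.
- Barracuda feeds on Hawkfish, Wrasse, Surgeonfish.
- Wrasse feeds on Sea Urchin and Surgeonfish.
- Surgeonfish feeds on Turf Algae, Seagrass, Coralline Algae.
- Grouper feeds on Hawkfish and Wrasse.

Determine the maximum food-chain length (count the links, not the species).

3 links

One longest chain: Seagrass → Sea Urchin → Wrasse → Barracuda.
It has 4 species and 3 links.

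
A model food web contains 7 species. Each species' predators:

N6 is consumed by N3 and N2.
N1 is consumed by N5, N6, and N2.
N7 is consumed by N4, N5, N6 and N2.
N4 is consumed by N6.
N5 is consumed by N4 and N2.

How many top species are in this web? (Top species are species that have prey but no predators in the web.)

Top species (has prey, but nothing eats it): N2, N3.
Count: 2.

2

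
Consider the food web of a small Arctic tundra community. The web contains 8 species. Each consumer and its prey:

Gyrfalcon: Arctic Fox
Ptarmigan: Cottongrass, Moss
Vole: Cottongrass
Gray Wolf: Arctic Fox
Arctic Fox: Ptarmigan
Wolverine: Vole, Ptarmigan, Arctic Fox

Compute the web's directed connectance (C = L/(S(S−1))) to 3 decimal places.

C = 0.161

The web has S = 8 species and L = 9 feeding links.
C = L / (S(S−1)) = 9 / 56 = 0.1607 ≈ 0.161.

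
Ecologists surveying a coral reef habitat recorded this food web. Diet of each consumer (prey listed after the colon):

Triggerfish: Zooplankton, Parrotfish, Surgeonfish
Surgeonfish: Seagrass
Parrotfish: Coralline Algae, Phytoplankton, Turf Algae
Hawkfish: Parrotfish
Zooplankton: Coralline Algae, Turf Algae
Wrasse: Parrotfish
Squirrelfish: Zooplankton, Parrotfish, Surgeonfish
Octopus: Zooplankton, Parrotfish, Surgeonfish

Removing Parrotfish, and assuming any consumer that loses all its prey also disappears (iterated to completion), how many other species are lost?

2

Remove Parrotfish.
Round 1: Wrasse (all prey gone), Hawkfish (all prey gone) → extinct.
No further losses. Total secondary extinctions: 2.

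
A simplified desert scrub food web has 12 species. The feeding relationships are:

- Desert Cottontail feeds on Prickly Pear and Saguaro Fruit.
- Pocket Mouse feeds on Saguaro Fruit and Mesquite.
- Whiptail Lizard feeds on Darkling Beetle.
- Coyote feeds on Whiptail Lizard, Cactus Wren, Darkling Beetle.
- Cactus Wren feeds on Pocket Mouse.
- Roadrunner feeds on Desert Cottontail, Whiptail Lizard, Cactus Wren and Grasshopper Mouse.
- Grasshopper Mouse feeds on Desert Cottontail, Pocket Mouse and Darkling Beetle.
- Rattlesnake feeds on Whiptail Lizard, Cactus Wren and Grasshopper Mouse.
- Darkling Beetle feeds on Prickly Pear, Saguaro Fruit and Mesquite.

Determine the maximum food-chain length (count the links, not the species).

One longest chain: Prickly Pear → Desert Cottontail → Grasshopper Mouse → Rattlesnake.
It has 4 species and 3 links.

3 links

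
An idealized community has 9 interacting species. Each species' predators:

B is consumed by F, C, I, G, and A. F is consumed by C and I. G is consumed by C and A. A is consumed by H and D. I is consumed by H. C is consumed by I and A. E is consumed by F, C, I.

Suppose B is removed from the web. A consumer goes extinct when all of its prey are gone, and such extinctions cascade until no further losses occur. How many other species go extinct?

Remove B.
Round 1: G (all prey gone) → extinct.
No further losses. Total secondary extinctions: 1.

1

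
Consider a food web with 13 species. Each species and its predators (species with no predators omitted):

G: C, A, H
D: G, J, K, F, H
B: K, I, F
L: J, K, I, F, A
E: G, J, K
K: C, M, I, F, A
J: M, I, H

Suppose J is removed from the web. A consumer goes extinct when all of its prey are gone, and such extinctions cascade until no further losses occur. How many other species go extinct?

Remove J.
Every predator of it retains at least one other prey: M still has K; I still has B, L, K; H still has D, G.
No consumer loses all prey, so no secondary extinctions occur.

0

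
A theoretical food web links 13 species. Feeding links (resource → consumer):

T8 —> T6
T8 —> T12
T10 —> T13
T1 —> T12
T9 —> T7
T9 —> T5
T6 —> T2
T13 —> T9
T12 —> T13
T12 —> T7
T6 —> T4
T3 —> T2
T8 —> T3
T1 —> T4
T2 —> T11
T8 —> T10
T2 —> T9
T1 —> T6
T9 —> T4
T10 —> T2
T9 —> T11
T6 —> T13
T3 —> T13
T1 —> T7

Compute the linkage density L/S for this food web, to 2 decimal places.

L/S = 1.85

There are L = 24 links among S = 13 species.
L/S = 24/13 = 1.8462 ≈ 1.85.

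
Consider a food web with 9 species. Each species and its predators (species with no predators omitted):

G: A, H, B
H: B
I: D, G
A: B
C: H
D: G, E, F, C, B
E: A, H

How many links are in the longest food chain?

One longest chain: I → D → G → A → B.
It has 5 species and 4 links.

4 links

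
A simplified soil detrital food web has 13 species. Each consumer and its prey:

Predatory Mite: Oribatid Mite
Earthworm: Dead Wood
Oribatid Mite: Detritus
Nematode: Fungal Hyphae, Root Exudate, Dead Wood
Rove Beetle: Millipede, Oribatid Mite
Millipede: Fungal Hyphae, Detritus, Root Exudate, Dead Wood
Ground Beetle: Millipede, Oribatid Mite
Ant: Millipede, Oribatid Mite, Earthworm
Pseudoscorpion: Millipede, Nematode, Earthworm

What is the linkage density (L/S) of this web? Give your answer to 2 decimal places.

There are L = 20 links among S = 13 species.
L/S = 20/13 = 1.5385 ≈ 1.54.

L/S = 1.54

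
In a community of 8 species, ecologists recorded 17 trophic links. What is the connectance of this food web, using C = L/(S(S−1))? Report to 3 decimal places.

C = 0.304

The web has S = 8 species and L = 17 feeding links.
C = L / (S(S−1)) = 17 / 56 = 0.3036 ≈ 0.304.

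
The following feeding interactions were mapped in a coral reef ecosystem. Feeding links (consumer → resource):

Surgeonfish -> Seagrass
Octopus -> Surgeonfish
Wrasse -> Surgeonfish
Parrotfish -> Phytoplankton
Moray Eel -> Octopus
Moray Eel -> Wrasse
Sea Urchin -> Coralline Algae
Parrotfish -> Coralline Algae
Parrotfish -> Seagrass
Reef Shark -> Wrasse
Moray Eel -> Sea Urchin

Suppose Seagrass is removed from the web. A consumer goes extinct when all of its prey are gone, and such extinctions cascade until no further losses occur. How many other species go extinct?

Remove Seagrass.
Round 1: Surgeonfish (all prey gone) → extinct.
Round 2: Octopus (all prey gone), Wrasse (all prey gone) → extinct.
Round 3: Reef Shark (all prey gone) → extinct.
No further losses. Total secondary extinctions: 4.

4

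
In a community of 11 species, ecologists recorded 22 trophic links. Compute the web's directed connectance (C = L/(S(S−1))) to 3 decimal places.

The web has S = 11 species and L = 22 feeding links.
C = L / (S(S−1)) = 22 / 110 = 0.2000 ≈ 0.200.

C = 0.200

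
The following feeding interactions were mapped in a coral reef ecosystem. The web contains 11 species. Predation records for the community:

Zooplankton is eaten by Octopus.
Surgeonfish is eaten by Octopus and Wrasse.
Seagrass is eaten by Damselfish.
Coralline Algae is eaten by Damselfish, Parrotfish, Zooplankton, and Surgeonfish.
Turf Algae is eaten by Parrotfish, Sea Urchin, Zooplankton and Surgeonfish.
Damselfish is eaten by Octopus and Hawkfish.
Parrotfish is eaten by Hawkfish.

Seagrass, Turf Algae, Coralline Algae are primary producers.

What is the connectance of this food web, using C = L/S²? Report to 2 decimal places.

C = 0.12

The web has S = 11 species and L = 15 feeding links.
C = L / S² = 15 / 121 = 0.1240 ≈ 0.12.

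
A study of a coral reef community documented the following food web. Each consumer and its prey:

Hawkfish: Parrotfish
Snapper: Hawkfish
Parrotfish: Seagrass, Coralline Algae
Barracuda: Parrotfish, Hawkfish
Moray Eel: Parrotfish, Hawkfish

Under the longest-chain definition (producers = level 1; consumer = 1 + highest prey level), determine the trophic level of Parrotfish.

Trophic level 2

Seagrass is a producer → level 1.
Parrotfish eats Seagrass (level 1); other prey at levels: Coralline Algae 1 → level 2.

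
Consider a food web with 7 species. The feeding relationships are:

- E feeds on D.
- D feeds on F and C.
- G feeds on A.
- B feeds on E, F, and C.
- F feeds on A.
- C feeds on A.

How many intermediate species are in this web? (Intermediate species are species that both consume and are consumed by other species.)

Intermediate species (has both prey and predators): C, F, D, E.
Count: 4.

4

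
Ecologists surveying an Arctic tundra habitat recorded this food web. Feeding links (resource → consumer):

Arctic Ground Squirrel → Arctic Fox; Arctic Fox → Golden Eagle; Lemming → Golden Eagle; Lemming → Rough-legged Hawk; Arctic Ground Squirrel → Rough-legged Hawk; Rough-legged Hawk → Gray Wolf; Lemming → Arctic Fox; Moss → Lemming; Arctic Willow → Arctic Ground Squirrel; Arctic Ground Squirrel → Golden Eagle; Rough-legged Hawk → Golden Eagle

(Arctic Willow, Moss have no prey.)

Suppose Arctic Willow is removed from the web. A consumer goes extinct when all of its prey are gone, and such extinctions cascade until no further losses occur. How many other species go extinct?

1

Remove Arctic Willow.
Round 1: Arctic Ground Squirrel (all prey gone) → extinct.
No further losses. Total secondary extinctions: 1.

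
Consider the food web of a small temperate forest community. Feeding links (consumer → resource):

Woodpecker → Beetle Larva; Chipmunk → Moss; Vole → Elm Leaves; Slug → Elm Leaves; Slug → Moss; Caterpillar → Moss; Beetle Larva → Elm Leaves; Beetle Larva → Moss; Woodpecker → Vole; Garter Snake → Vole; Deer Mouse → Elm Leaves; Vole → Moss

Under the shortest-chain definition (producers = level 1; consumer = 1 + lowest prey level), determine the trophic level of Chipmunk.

Trophic level 2

Moss is a producer → level 1.
Chipmunk eats Moss → level 2.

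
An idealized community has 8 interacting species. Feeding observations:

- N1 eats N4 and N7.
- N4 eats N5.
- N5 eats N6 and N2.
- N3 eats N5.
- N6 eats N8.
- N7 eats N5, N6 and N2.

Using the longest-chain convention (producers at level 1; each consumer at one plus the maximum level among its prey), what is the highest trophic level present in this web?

Producers (level 1): N2, N8.
N8 → N6 → N5 → N7 → N1 gives N1 level 5.
No species has a prey at level 5, so no species reaches level 6.

5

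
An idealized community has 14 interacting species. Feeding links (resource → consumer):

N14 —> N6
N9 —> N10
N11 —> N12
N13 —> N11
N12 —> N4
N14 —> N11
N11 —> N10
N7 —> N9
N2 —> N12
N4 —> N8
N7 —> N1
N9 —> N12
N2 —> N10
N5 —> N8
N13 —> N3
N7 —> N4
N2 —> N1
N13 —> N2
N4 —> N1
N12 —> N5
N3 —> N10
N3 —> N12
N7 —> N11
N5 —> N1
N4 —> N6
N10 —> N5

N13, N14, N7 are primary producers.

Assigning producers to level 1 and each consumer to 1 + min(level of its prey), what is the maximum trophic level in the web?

Producers (level 1): N13, N14, N7.
Following each consumer down to its lowest-level prey: N13 → N3 → N10 → N5 (levels 1 through 4).
All prey of N5 (N10 3, N12 3) are at level 3 or above, so N5 is at level 1 + 3 = 4.
Every consumer has at least one prey at level 3 or below, so none exceeds level 4.

4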